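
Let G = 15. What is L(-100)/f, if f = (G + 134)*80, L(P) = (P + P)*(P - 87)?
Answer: 935/298 ≈ 3.1376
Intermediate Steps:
L(P) = 2*P*(-87 + P) (L(P) = (2*P)*(-87 + P) = 2*P*(-87 + P))
f = 11920 (f = (15 + 134)*80 = 149*80 = 11920)
L(-100)/f = (2*(-100)*(-87 - 100))/11920 = (2*(-100)*(-187))*(1/11920) = 37400*(1/11920) = 935/298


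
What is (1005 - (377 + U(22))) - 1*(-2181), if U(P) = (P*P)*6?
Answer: -95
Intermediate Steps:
U(P) = 6*P² (U(P) = P²*6 = 6*P²)
(1005 - (377 + U(22))) - 1*(-2181) = (1005 - (377 + 6*22²)) - 1*(-2181) = (1005 - (377 + 6*484)) + 2181 = (1005 - (377 + 2904)) + 2181 = (1005 - 1*3281) + 2181 = (1005 - 3281) + 2181 = -2276 + 2181 = -95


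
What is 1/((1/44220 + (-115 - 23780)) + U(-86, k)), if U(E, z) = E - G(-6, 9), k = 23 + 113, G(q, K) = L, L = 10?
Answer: -44220/1060882019 ≈ -4.1682e-5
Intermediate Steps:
G(q, K) = 10
k = 136
U(E, z) = -10 + E (U(E, z) = E - 1*10 = E - 10 = -10 + E)
1/((1/44220 + (-115 - 23780)) + U(-86, k)) = 1/((1/44220 + (-115 - 23780)) + (-10 - 86)) = 1/((1/44220 - 23895) - 96) = 1/(-1056636899/44220 - 96) = 1/(-1060882019/44220) = -44220/1060882019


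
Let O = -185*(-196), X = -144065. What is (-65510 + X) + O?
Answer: -173315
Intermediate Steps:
O = 36260
(-65510 + X) + O = (-65510 - 144065) + 36260 = -209575 + 36260 = -173315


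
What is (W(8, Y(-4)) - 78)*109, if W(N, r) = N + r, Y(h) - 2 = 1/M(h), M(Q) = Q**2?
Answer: -118483/16 ≈ -7405.2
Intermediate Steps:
Y(h) = 2 + h**(-2) (Y(h) = 2 + 1/(h**2) = 2 + h**(-2))
(W(8, Y(-4)) - 78)*109 = ((8 + (2 + (-4)**(-2))) - 78)*109 = ((8 + (2 + 1/16)) - 78)*109 = ((8 + 33/16) - 78)*109 = (161/16 - 78)*109 = -1087/16*109 = -118483/16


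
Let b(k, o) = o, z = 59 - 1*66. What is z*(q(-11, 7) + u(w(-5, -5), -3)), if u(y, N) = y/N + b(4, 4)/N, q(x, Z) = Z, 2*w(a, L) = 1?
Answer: -77/2 ≈ -38.500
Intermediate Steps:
w(a, L) = ½ (w(a, L) = (½)*1 = ½)
z = -7 (z = 59 - 66 = -7)
u(y, N) = 4/N + y/N (u(y, N) = y/N + 4/N = 4/N + y/N)
z*(q(-11, 7) + u(w(-5, -5), -3)) = -7*(7 + (4 + ½)/(-3)) = -7*(7 - ⅓*9/2) = -7*(7 - 3/2) = -7*11/2 = -77/2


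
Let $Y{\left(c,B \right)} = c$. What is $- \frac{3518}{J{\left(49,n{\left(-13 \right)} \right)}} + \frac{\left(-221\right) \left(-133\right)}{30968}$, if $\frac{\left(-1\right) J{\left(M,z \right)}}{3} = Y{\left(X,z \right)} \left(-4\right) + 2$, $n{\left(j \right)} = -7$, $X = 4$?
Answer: $- \frac{157013}{1896} \approx -82.813$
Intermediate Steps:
$J{\left(M,z \right)} = 42$ ($J{\left(M,z \right)} = - 3 \left(4 \left(-4\right) + 2\right) = - 3 \left(-16 + 2\right) = \left(-3\right) \left(-14\right) = 42$)
$- \frac{3518}{J{\left(49,n{\left(-13 \right)} \right)}} + \frac{\left(-221\right) \left(-133\right)}{30968} = - \frac{3518}{42} + \frac{\left(-221\right) \left(-133\right)}{30968} = \left(-3518\right) \frac{1}{42} + 29393 \cdot \frac{1}{30968} = - \frac{1759}{21} + \frac{4199}{4424} = - \frac{157013}{1896}$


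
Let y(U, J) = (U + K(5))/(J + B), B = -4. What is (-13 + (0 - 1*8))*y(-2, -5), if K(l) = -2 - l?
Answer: -21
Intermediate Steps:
y(U, J) = (-7 + U)/(-4 + J) (y(U, J) = (U + (-2 - 1*5))/(J - 4) = (U + (-2 - 5))/(-4 + J) = (U - 7)/(-4 + J) = (-7 + U)/(-4 + J))
(-13 + (0 - 1*8))*y(-2, -5) = (-13 + (0 - 1*8))*((-7 - 2)/(-4 - 5)) = (-13 + (0 - 8))*(-9/(-9)) = (-13 - 8)*(-⅑*(-9)) = -21*1 = -21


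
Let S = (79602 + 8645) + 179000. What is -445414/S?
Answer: -445414/267247 ≈ -1.6667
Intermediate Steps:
S = 267247 (S = 88247 + 179000 = 267247)
-445414/S = -445414/267247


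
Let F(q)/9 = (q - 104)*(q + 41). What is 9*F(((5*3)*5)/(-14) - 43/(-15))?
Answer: -1627646229/4900 ≈ -3.3217e+5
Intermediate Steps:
F(q) = 9*(-104 + q)*(41 + q) (F(q) = 9*((q - 104)*(q + 41)) = 9*((-104 + q)*(41 + q)) = 9*(-104 + q)*(41 + q))
9*F(((5*3)*5)/(-14) - 43/(-15)) = 9*(-38376 - 567*(((5*3)*5)/(-14) - 43/(-15)) + 9*(((5*3)*5)/(-14) - 43/(-15))²) = 9*(-38376 - 567*((15*5)*(-1/14) - 43*(-1/15)) + 9*((15*5)*(-1/14) - 43*(-1/15))²) = 9*(-38376 - 567*(75*(-1/14) + 43/15) + 9*(75*(-1/14) + 43/15)²) = 9*(-38376 - 567*(-75/14 + 43/15) + 9*(-75/14 + 43/15)²) = 9*(-38376 - 567*(-523/210) + 9*(-523/210)²) = 9*(-38376 + 14121/10 + 9*(273529/44100)) = 9*(-38376 + 14121/10 + 273529/4900) = 9*(-180849581/4900) = -1627646229/4900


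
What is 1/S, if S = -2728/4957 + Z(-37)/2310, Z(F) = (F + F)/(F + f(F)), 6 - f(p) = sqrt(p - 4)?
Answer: 5725335*(-sqrt(41) + 31*I)/(-97492631*I + 3150840*sqrt(41)) ≈ -1.8204 + 0.00067836*I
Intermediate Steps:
f(p) = 6 - sqrt(-4 + p) (f(p) = 6 - sqrt(p - 4) = 6 - sqrt(-4 + p))
Z(F) = 2*F/(6 + F - sqrt(-4 + F)) (Z(F) = (F + F)/(F + (6 - sqrt(-4 + F))) = (2*F)/(6 + F - sqrt(-4 + F)) = 2*F/(6 + F - sqrt(-4 + F)))
S = -2728/4957 - 37/(1155*(-31 - I*sqrt(41))) (S = -2728/4957 + (2*(-37)/(6 - 37 - sqrt(-4 - 37)))/2310 = -2728*1/4957 + (2*(-37)/(6 - 37 - sqrt(-41)))*(1/2310) = -2728/4957 + (2*(-37)/(6 - 37 - I*sqrt(41)))*(1/2310) = -2728/4957 + (2*(-37)/(-31 - I*sqrt(41)))*(1/2310) = -2728/4957 - 74/(-31 - I*sqrt(41))*(1/2310) = -2728/4957 - 37/(1155*(-31 - I*sqrt(41))) ≈ -0.54934 - 0.00020471*I)
1/S = 1/((-3150840*sqrt(41) + 97492631*I)/(5725335*(sqrt(41) - 31*I))) = 5725335*(sqrt(41) - 31*I)/(-3150840*sqrt(41) + 97492631*I)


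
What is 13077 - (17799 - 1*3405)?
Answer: -1317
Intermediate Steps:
13077 - (17799 - 1*3405) = 13077 - (17799 - 3405) = 13077 - 1*14394 = 13077 - 14394 = -1317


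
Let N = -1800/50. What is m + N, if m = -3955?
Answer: -3991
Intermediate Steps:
N = -36 (N = -1800/50 = -8*9/2 = -36)
m + N = -3955 - 36 = -3991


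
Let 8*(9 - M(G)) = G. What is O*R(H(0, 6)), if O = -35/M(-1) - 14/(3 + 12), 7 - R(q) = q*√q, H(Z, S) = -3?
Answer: -36554/1095 - 5222*I*√3/365 ≈ -33.383 - 24.78*I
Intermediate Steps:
R(q) = 7 - q^(3/2) (R(q) = 7 - q*√q = 7 - q^(3/2))
M(G) = 9 - G/8
O = -5222/1095 (O = -35/(9 - ⅛*(-1)) - 14/(3 + 12) = -35/(9 + ⅛) - 14/15 = -35/73/8 - 14*1/15 = -35*8/73 - 14/15 = -280/73 - 14/15 = -5222/1095 ≈ -4.7690)
O*R(H(0, 6)) = -5222*(7 - (-3)^(3/2))/1095 = -5222*(7 - (-3)*I*√3)/1095 = -5222*(7 + 3*I*√3)/1095 = -36554/1095 - 5222*I*√3/365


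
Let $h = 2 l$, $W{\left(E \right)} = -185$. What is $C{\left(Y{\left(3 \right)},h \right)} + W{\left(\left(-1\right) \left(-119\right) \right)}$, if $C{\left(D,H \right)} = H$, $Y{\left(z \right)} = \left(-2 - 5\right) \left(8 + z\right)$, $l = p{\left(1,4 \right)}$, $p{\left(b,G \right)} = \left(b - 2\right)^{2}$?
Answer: $-183$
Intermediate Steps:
$p{\left(b,G \right)} = \left(-2 + b\right)^{2}$
$l = 1$ ($l = \left(-2 + 1\right)^{2} = \left(-1\right)^{2} = 1$)
$Y{\left(z \right)} = -56 - 7 z$ ($Y{\left(z \right)} = - 7 \left(8 + z\right) = -56 - 7 z$)
$h = 2$ ($h = 2 \cdot 1 = 2$)
$C{\left(Y{\left(3 \right)},h \right)} + W{\left(\left(-1\right) \left(-119\right) \right)} = 2 - 185 = -183$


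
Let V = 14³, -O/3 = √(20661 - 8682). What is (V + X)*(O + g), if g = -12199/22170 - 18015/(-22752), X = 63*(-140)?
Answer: -3427339447/2335240 + 601524*√11 ≈ 1.9936e+6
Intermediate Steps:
X = -8820
O = -99*√11 (O = -3*√(20661 - 8682) = -99*√11 ≈ -328.35)
V = 2744
g = 2256313/9340960 (g = -12199*1/22170 - 18015*(-1/22752) = -12199/22170 + 6005/7584 = 2256313/9340960 ≈ 0.24155)
(V + X)*(O + g) = (2744 - 8820)*(-99*√11 + 2256313/9340960) = -6076*(2256313/9340960 - 99*√11) = -3427339447/2335240 + 601524*√11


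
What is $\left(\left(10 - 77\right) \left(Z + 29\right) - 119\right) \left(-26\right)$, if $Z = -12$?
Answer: $32708$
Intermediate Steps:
$\left(\left(10 - 77\right) \left(Z + 29\right) - 119\right) \left(-26\right) = \left(\left(10 - 77\right) \left(-12 + 29\right) - 119\right) \left(-26\right) = \left(\left(-67\right) 17 - 119\right) \left(-26\right) = \left(-1139 - 119\right) \left(-26\right) = \left(-1258\right) \left(-26\right) = 32708$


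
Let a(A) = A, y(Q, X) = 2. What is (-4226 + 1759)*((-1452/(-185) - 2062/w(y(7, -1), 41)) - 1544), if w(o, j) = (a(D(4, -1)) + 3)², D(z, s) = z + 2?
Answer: 57729521966/14985 ≈ 3.8525e+6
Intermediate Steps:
D(z, s) = 2 + z
w(o, j) = 81 (w(o, j) = ((2 + 4) + 3)² = (6 + 3)² = 9² = 81)
(-4226 + 1759)*((-1452/(-185) - 2062/w(y(7, -1), 41)) - 1544) = (-4226 + 1759)*((-1452/(-185) - 2062/81) - 1544) = -2467*((-1452*(-1/185) - 2062*1/81) - 1544) = -2467*((1452/185 - 2062/81) - 1544) = -2467*(-263858/14985 - 1544) = -2467*(-23400698/14985) = 57729521966/14985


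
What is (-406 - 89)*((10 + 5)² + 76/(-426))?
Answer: -7901355/71 ≈ -1.1129e+5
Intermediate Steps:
(-406 - 89)*((10 + 5)² + 76/(-426)) = -495*(15² + 76*(-1/426)) = -495*(225 - 38/213) = -495*47887/213 = -7901355/71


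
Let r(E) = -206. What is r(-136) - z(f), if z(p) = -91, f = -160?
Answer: -115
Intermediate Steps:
r(-136) - z(f) = -206 - 1*(-91) = -206 + 91 = -115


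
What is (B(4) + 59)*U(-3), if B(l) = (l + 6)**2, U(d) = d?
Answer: -477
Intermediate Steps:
B(l) = (6 + l)**2
(B(4) + 59)*U(-3) = ((6 + 4)**2 + 59)*(-3) = (10**2 + 59)*(-3) = (100 + 59)*(-3) = 159*(-3) = -477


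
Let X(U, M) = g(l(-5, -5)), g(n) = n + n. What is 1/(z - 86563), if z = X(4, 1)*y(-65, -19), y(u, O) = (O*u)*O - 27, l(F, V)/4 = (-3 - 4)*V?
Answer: -1/6664323 ≈ -1.5005e-7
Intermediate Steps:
l(F, V) = -28*V (l(F, V) = 4*((-3 - 4)*V) = 4*(-7*V) = -28*V)
g(n) = 2*n
y(u, O) = -27 + u*O**2 (y(u, O) = u*O**2 - 27 = -27 + u*O**2)
X(U, M) = 280 (X(U, M) = 2*(-28*(-5)) = 2*140 = 280)
z = -6577760 (z = 280*(-27 - 65*(-19)**2) = 280*(-27 - 65*361) = 280*(-27 - 23465) = 280*(-23492) = -6577760)
1/(z - 86563) = 1/(-6577760 - 86563) = 1/(-6664323) = -1/6664323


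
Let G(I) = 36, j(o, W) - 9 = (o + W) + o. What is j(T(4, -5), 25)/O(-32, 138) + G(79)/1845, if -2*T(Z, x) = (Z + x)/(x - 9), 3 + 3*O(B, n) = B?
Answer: -58033/20090 ≈ -2.8886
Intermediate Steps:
O(B, n) = -1 + B/3
T(Z, x) = -(Z + x)/(2*(-9 + x)) (T(Z, x) = -(Z + x)/(2*(x - 9)) = -(Z + x)/(2*(-9 + x)))
j(o, W) = 9 + W + 2*o (j(o, W) = 9 + ((o + W) + o) = 9 + ((W + o) + o) = 9 + (W + 2*o) = 9 + W + 2*o)
j(T(4, -5), 25)/O(-32, 138) + G(79)/1845 = (9 + 25 + 2*((-1*4 - 1*(-5))/(2*(-9 - 5))))/(-1 + (⅓)*(-32)) + 36/1845 = (9 + 25 + 2*((½)*(-4 + 5)/(-14)))/(-1 - 32/3) + 36*(1/1845) = (9 + 25 + 2*((½)*(-1/14)*1))/(-35/3) + 4/205 = (9 + 25 + 2*(-1/28))*(-3/35) + 4/205 = (9 + 25 - 1/14)*(-3/35) + 4/205 = (475/14)*(-3/35) + 4/205 = -285/98 + 4/205 = -58033/20090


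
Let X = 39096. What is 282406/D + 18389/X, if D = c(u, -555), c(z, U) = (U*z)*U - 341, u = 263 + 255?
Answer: 2945127427877/6238025185464 ≈ 0.47213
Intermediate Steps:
u = 518
c(z, U) = -341 + z*U² (c(z, U) = z*U² - 341 = -341 + z*U²)
D = 159556609 (D = -341 + 518*(-555)² = -341 + 518*308025 = -341 + 159556950 = 159556609)
282406/D + 18389/X = 282406/159556609 + 18389/39096 = 2945127427877/6238025185464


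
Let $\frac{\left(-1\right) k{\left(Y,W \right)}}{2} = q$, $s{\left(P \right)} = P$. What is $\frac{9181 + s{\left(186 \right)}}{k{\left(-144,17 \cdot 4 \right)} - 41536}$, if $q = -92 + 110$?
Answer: $- \frac{493}{2188} \approx -0.22532$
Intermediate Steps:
$q = 18$
$k{\left(Y,W \right)} = -36$ ($k{\left(Y,W \right)} = \left(-2\right) 18 = -36$)
$\frac{9181 + s{\left(186 \right)}}{k{\left(-144,17 \cdot 4 \right)} - 41536} = \frac{9181 + 186}{-36 - 41536} = \frac{9367}{-41572} = 9367 \left(- \frac{1}{41572}\right) = - \frac{493}{2188}$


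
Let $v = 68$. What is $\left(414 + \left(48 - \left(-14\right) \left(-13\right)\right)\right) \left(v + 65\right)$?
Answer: $37240$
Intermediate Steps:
$\left(414 + \left(48 - \left(-14\right) \left(-13\right)\right)\right) \left(v + 65\right) = \left(414 + \left(48 - \left(-14\right) \left(-13\right)\right)\right) \left(68 + 65\right) = \left(414 + \left(48 - 182\right)\right) 133 = \left(414 - 134\right) 133 = 280 \cdot 133 = 37240$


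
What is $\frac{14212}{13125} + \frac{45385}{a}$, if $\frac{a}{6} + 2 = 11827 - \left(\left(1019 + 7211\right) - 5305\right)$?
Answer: $\frac{18061319}{9345000} \approx 1.9327$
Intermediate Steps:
$a = 53400$ ($a = -12 + 6 \left(11827 - \left(\left(1019 + 7211\right) - 5305\right)\right) = -12 + 6 \left(11827 - \left(8230 - 5305\right)\right) = -12 + 6 \left(11827 - 2925\right) = -12 + 6 \cdot 8902 = -12 + 53412 = 53400$)
$\frac{14212}{13125} + \frac{45385}{a} = \frac{14212}{13125} + \frac{45385}{53400} = 14212 \cdot \frac{1}{13125} + 45385 \cdot \frac{1}{53400} = \frac{14212}{13125} + \frac{9077}{10680} = \frac{18061319}{9345000}$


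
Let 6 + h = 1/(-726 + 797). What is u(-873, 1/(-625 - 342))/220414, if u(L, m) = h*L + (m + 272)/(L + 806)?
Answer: 12009832046/506954293933 ≈ 0.023690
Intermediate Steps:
h = -425/71 (h = -6 + 1/(-726 + 797) = -6 + 1/71 = -425/71 ≈ -5.9859)
u(L, m) = -425*L/71 + (272 + m)/(806 + L) (u(L, m) = -425*L/71 + (m + 272)/(L + 806) = -425*L/71 + (272 + m)/(806 + L))
u(-873, 1/(-625 - 342))/220414 = ((19312 - 342550*(-873) - 425*(-873)**2 + 71/(-625 - 342))/(71*(806 - 873)))/220414 = ((1/71)*(19312 + 299046150 - 425*762129 + 71/(-967))/(-67))*(1/220414) = ((1/71)*(-1/67)*(19312 + 299046150 - 323904825 + 71*(-1/967)))*(1/220414) = ((1/71)*(-1/67)*(19312 + 299046150 - 323904825 - 71/967))*(1/220414) = ((1/71)*(-1/67)*(-24019664092/967))*(1/220414) = (24019664092/4600019)*(1/220414) = 12009832046/506954293933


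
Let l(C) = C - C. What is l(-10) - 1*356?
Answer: -356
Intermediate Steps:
l(C) = 0
l(-10) - 1*356 = 0 - 1*356 = 0 - 356 = -356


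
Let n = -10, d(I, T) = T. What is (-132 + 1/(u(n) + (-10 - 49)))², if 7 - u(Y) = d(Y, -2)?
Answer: 43573201/2500 ≈ 17429.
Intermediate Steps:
u(Y) = 9 (u(Y) = 7 - 1*(-2) = 7 + 2 = 9)
(-132 + 1/(u(n) + (-10 - 49)))² = (-132 + 1/(9 + (-10 - 49)))² = (-132 + 1/(9 - 59))² = (-132 + 1/(-50))² = (-132 - 1/50)² = (-6601/50)² = 43573201/2500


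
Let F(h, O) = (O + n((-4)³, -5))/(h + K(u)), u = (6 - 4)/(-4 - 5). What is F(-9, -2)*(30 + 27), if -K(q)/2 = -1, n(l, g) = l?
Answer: 3762/7 ≈ 537.43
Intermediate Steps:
u = -2/9 (u = 2/(-9) = 2*(-⅑) = -2/9 ≈ -0.22222)
K(q) = 2 (K(q) = -2*(-1) = 2)
F(h, O) = (-64 + O)/(2 + h) (F(h, O) = (O + (-4)³)/(h + 2) = (O - 64)/(2 + h) = (-64 + O)/(2 + h))
F(-9, -2)*(30 + 27) = ((-64 - 2)/(2 - 9))*(30 + 27) = (-66/(-7))*57 = -⅐*(-66)*57 = (66/7)*57 = 3762/7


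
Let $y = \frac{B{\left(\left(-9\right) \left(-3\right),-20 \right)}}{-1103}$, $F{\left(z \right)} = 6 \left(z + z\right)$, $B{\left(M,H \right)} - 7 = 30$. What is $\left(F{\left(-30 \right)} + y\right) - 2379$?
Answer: $- \frac{3021154}{1103} \approx -2739.0$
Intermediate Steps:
$B{\left(M,H \right)} = 37$ ($B{\left(M,H \right)} = 7 + 30 = 37$)
$F{\left(z \right)} = 12 z$ ($F{\left(z \right)} = 6 \cdot 2 z = 12 z$)
$y = - \frac{37}{1103}$ ($y = \frac{37}{-1103} = 37 \left(- \frac{1}{1103}\right) = - \frac{37}{1103} \approx -0.033545$)
$\left(F{\left(-30 \right)} + y\right) - 2379 = \left(12 \left(-30\right) - \frac{37}{1103}\right) - 2379 = \left(-360 - \frac{37}{1103}\right) - 2379 = - \frac{397117}{1103} - 2379 = - \frac{3021154}{1103}$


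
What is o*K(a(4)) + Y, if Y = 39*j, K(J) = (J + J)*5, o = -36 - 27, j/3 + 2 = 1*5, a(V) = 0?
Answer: 351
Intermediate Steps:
j = 9 (j = -6 + 3*(1*5) = -6 + 3*5 = -6 + 15 = 9)
o = -63
K(J) = 10*J (K(J) = (2*J)*5 = 10*J)
Y = 351 (Y = 39*9 = 351)
o*K(a(4)) + Y = -630*0 + 351 = -63*0 + 351 = 0 + 351 = 351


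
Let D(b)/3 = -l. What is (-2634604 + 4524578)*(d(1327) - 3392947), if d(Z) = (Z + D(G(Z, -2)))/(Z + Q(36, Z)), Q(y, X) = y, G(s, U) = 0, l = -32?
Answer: -8740346049601212/1363 ≈ -6.4126e+12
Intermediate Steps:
D(b) = 96 (D(b) = 3*(-1*(-32)) = 3*32 = 96)
d(Z) = (96 + Z)/(36 + Z) (d(Z) = (Z + 96)/(Z + 36) = (96 + Z)/(36 + Z))
(-2634604 + 4524578)*(d(1327) - 3392947) = (-2634604 + 4524578)*((96 + 1327)/(36 + 1327) - 3392947) = 1889974*(1423/1363 - 3392947) = 1889974*(-4624585338/1363) = -8740346049601212/1363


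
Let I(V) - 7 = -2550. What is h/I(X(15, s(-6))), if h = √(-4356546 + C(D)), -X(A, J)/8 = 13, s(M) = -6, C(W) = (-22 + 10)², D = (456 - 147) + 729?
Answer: -I*√4356402/2543 ≈ -0.82076*I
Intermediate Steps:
D = 1038 (D = 309 + 729 = 1038)
C(W) = 144 (C(W) = (-12)² = 144)
X(A, J) = -104 (X(A, J) = -8*13 = -104)
h = I*√4356402 (h = √(-4356546 + 144) = √(-4356402) = I*√4356402 ≈ 2087.2*I)
I(V) = -2543 (I(V) = 7 - 2550 = -2543)
h/I(X(15, s(-6))) = (I*√4356402)/(-2543) = (I*√4356402)*(-1/2543) = -I*√4356402/2543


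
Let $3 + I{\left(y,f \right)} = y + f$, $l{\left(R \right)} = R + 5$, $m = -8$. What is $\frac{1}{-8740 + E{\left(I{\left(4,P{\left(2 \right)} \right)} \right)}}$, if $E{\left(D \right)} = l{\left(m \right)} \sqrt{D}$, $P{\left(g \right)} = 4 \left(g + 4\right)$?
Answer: $- \frac{1}{8755} \approx -0.00011422$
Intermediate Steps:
$l{\left(R \right)} = 5 + R$
$P{\left(g \right)} = 16 + 4 g$ ($P{\left(g \right)} = 4 \left(4 + g\right) = 16 + 4 g$)
$I{\left(y,f \right)} = -3 + f + y$ ($I{\left(y,f \right)} = -3 + \left(y + f\right) = -3 + \left(f + y\right) = -3 + f + y$)
$E{\left(D \right)} = - 3 \sqrt{D}$ ($E{\left(D \right)} = \left(5 - 8\right) \sqrt{D} = - 3 \sqrt{D}$)
$\frac{1}{-8740 + E{\left(I{\left(4,P{\left(2 \right)} \right)} \right)}} = \frac{1}{-8740 - 3 \sqrt{-3 + \left(16 + 4 \cdot 2\right) + 4}} = \frac{1}{-8740 - 3 \sqrt{-3 + \left(16 + 8\right) + 4}} = \frac{1}{-8740 - 3 \sqrt{-3 + 24 + 4}} = \frac{1}{-8740 - 3 \sqrt{25}} = \frac{1}{-8740 - 15} = \frac{1}{-8755} = - \frac{1}{8755}$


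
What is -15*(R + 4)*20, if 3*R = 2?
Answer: -1400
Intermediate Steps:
R = 2/3 (R = (1/3)*2 = 2/3 ≈ 0.66667)
-15*(R + 4)*20 = -15*(2/3 + 4)*20 = -15*14/3*20 = -70*20 = -1400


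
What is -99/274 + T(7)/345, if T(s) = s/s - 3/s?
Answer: -237989/661710 ≈ -0.35966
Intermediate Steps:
T(s) = 1 - 3/s
-99/274 + T(7)/345 = -99/274 + ((-3 + 7)/7)/345 = -99*1/274 + ((⅐)*4)*(1/345) = -99/274 + (4/7)*(1/345) = -99/274 + 4/2415 = -237989/661710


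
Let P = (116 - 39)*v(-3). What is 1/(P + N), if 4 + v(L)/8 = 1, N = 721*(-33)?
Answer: -1/25641 ≈ -3.9000e-5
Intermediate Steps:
N = -23793
v(L) = -24 (v(L) = -32 + 8*1 = -32 + 8 = -24)
P = -1848 (P = (116 - 39)*(-24) = 77*(-24) = -1848)
1/(P + N) = 1/(-1848 - 23793) = 1/(-25641) = -1/25641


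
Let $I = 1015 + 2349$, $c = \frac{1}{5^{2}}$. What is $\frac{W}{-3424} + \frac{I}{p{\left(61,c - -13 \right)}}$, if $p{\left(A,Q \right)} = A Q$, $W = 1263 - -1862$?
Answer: $\frac{112907325}{34044832} \approx 3.3164$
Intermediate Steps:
$c = \frac{1}{25} \approx 0.04$
$W = 3125$ ($W = 1263 + 1862 = 3125$)
$I = 3364$
$\frac{W}{-3424} + \frac{I}{p{\left(61,c - -13 \right)}} = \frac{3125}{-3424} + \frac{3364}{61 \left(\frac{1}{25} - -13\right)} = 3125 \left(- \frac{1}{3424}\right) + \frac{3364}{61 \left(\frac{1}{25} + 13\right)} = - \frac{3125}{3424} + \frac{3364}{61 \cdot \frac{326}{25}} = - \frac{3125}{3424} + \frac{3364}{\frac{19886}{25}} = - \frac{3125}{3424} + 3364 \cdot \frac{25}{19886} = - \frac{3125}{3424} + \frac{42050}{9943} = \frac{112907325}{34044832}$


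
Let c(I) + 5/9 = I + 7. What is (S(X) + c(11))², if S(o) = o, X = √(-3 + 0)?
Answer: 24406/81 + 314*I*√3/9 ≈ 301.31 + 60.429*I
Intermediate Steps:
X = I*√3 (X = √(-3) = I*√3 ≈ 1.732*I)
c(I) = 58/9 + I (c(I) = -5/9 + (I + 7) = -5/9 + (7 + I) = 58/9 + I)
(S(X) + c(11))² = (I*√3 + (58/9 + 11))² = (I*√3 + 157/9)² = (157/9 + I*√3)²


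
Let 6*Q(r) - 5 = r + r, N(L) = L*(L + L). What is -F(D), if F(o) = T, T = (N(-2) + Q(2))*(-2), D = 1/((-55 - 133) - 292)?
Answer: 19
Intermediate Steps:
N(L) = 2*L**2 (N(L) = L*(2*L) = 2*L**2)
D = -1/480 (D = 1/(-188 - 292) = 1/(-480) = -1/480 ≈ -0.0020833)
Q(r) = 5/6 + r/3 (Q(r) = 5/6 + (r + r)/6 = 5/6 + (2*r)/6 = 5/6 + r/3)
T = -19 (T = (2*(-2)**2 + (5/6 + (1/3)*2))*(-2) = (2*4 + (5/6 + 2/3))*(-2) = (8 + 3/2)*(-2) = (19/2)*(-2) = -19)
F(o) = -19
-F(D) = -1*(-19) = 19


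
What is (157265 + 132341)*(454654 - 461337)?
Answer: -1935436898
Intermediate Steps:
(157265 + 132341)*(454654 - 461337) = 289606*(-6683) = -1935436898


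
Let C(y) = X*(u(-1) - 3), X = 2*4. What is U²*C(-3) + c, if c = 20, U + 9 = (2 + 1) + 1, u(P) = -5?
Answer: -1580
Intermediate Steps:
X = 8
U = -5 (U = -9 + ((2 + 1) + 1) = -9 + (3 + 1) = -9 + 4 = -5)
C(y) = -64 (C(y) = 8*(-5 - 3) = 8*(-8) = -64)
U²*C(-3) + c = (-5)²*(-64) + 20 = 25*(-64) + 20 = -1600 + 20 = -1580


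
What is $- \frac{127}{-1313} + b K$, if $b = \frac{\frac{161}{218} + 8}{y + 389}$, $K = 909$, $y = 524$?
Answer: $\frac{2298927203}{261331642} \approx 8.797$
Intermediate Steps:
$b = \frac{1905}{199034}$ ($b = \frac{\frac{161}{218} + 8}{524 + 389} = \frac{161 \cdot \frac{1}{218} + 8}{913} = \left(\frac{161}{218} + 8\right) \frac{1}{913} = \frac{1905}{218} \cdot \frac{1}{913} = \frac{1905}{199034} \approx 0.0095712$)
$- \frac{127}{-1313} + b K = - \frac{127}{-1313} + \frac{1905}{199034} \cdot 909 = \left(-127\right) \left(- \frac{1}{1313}\right) + \frac{1731645}{199034} = \frac{127}{1313} + \frac{1731645}{199034} = \frac{2298927203}{261331642}$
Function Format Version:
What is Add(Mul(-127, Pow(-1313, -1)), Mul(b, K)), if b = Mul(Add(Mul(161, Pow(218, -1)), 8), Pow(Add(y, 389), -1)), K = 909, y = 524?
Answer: Rational(2298927203, 261331642) ≈ 8.7970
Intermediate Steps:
b = Rational(1905, 199034) (b = Mul(Add(Mul(161, Pow(218, -1)), 8), Pow(Add(524, 389), -1)) = Mul(Add(Mul(161, Rational(1, 218)), 8), Pow(913, -1)) = Mul(Add(Rational(161, 218), 8), Rational(1, 913)) = Mul(Rational(1905, 218), Rational(1, 913)) = Rational(1905, 199034) ≈ 0.0095712)
Add(Mul(-127, Pow(-1313, -1)), Mul(b, K)) = Add(Mul(-127, Pow(-1313, -1)), Mul(Rational(1905, 199034), 909)) = Add(Mul(-127, Rational(-1, 1313)), Rational(1731645, 199034)) = Add(Rational(127, 1313), Rational(1731645, 199034)) = Rational(2298927203, 261331642)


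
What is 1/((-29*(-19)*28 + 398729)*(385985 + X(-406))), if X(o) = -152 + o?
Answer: 1/159627290039 ≈ 6.2646e-12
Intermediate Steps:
1/((-29*(-19)*28 + 398729)*(385985 + X(-406))) = 1/((-29*(-19)*28 + 398729)*(385985 + (-152 - 406))) = 1/((551*28 + 398729)*(385985 - 558)) = 1/((15428 + 398729)*385427) = 1/(414157*385427) = 1/159627290039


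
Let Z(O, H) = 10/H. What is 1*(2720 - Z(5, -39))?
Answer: 106090/39 ≈ 2720.3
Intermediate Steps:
1*(2720 - Z(5, -39)) = 1*(2720 - 10/(-39)) = 1*(2720 - 10*(-1)/39) = 1*(2720 - 1*(-10/39)) = 1*(2720 + 10/39) = 1*(106090/39) = 106090/39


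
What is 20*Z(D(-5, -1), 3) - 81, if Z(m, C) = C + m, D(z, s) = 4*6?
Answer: 459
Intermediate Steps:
D(z, s) = 24
20*Z(D(-5, -1), 3) - 81 = 20*(3 + 24) - 81 = 20*27 - 81 = 540 - 81 = 459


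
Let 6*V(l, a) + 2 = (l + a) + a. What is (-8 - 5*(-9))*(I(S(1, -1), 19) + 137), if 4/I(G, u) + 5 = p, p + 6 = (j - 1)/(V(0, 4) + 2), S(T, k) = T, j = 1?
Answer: 55611/11 ≈ 5055.5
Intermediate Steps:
V(l, a) = -⅓ + a/3 + l/6 (V(l, a) = -⅓ + ((l + a) + a)/6 = -⅓ + ((a + l) + a)/6 = -⅓ + (l + 2*a)/6 = -⅓ + (a/3 + l/6) = -⅓ + a/3 + l/6)
p = -6 (p = -6 + (1 - 1)/((-⅓ + (⅓)*4 + (⅙)*0) + 2) = -6 + 0/((-⅓ + 4/3 + 0) + 2) = -6 + 0/(1 + 2) = -6 + 0/3 = -6 + 0*(⅓) = -6 + 0 = -6)
I(G, u) = -4/11 (I(G, u) = 4/(-5 - 6) = 4/(-11) = 4*(-1/11) = -4/11)
(-8 - 5*(-9))*(I(S(1, -1), 19) + 137) = (-8 - 5*(-9))*(-4/11 + 137) = (-8 + 45)*(1503/11) = 37*(1503/11) = 55611/11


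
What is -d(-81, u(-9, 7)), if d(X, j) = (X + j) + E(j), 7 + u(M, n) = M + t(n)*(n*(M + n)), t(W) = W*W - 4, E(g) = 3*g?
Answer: 2665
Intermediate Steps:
t(W) = -4 + W² (t(W) = W² - 4 = -4 + W²)
u(M, n) = -7 + M + n*(-4 + n²)*(M + n) (u(M, n) = -7 + (M + (-4 + n²)*(n*(M + n))) = -7 + (M + n*(-4 + n²)*(M + n)) = -7 + M + n*(-4 + n²)*(M + n))
d(X, j) = X + 4*j (d(X, j) = (X + j) + 3*j = X + 4*j)
-d(-81, u(-9, 7)) = -(-81 + 4*(-7 - 9 + 7²*(-4 + 7²) - 9*7*(-4 + 7²))) = -(-81 + 4*(-7 - 9 + 49*(-4 + 49) - 9*7*(-4 + 49))) = -(-81 + 4*(-7 - 9 + 49*45 - 9*7*45)) = -(-81 + 4*(-7 - 9 + 2205 - 2835)) = -(-81 + 4*(-646)) = -(-81 - 2584) = -1*(-2665) = 2665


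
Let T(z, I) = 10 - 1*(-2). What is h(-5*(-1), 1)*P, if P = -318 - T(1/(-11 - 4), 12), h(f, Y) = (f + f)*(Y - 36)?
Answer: 115500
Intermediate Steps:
h(f, Y) = 2*f*(-36 + Y) (h(f, Y) = (2*f)*(-36 + Y) = 2*f*(-36 + Y))
T(z, I) = 12 (T(z, I) = 10 + 2 = 12)
P = -330 (P = -318 - 1*12 = -318 - 12 = -330)
h(-5*(-1), 1)*P = (2*(-5*(-1))*(-36 + 1))*(-330) = (2*5*(-35))*(-330) = -350*(-330) = 115500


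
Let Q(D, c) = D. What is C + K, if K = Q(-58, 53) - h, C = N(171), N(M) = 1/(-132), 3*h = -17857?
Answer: 778051/132 ≈ 5894.3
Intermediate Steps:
h = -17857/3 (h = (⅓)*(-17857) = -17857/3 ≈ -5952.3)
N(M) = -1/132
C = -1/132 ≈ -0.0075758
K = 17683/3 (K = -58 - 1*(-17857/3) = -58 + 17857/3 = 17683/3 ≈ 5894.3)
C + K = -1/132 + 17683/3 = 778051/132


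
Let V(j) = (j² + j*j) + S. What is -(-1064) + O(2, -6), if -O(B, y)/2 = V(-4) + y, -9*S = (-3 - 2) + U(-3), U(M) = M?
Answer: 9092/9 ≈ 1010.2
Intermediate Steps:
S = 8/9 (S = -((-3 - 2) - 3)/9 = -(-5 - 3)/9 = -⅑*(-8) = 8/9 ≈ 0.88889)
V(j) = 8/9 + 2*j² (V(j) = (j² + j*j) + 8/9 = (j² + j²) + 8/9 = 2*j² + 8/9 = 8/9 + 2*j²)
O(B, y) = -592/9 - 2*y (O(B, y) = -2*((8/9 + 2*(-4)²) + y) = -2*((8/9 + 2*16) + y) = -2*((8/9 + 32) + y) = -2*(296/9 + y) = -592/9 - 2*y)
-(-1064) + O(2, -6) = -(-1064) + (-592/9 - 2*(-6)) = -152*(-7) + (-592/9 + 12) = 1064 - 484/9 = 9092/9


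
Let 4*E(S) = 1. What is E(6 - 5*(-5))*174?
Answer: 87/2 ≈ 43.500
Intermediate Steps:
E(S) = ¼ (E(S) = (¼)*1 = ¼)
E(6 - 5*(-5))*174 = (¼)*174 = 87/2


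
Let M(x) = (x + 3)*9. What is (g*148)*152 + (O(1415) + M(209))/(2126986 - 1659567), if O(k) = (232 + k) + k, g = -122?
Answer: -1282837049558/467419 ≈ -2.7445e+6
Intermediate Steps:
M(x) = 27 + 9*x (M(x) = (3 + x)*9 = 27 + 9*x)
O(k) = 232 + 2*k
(g*148)*152 + (O(1415) + M(209))/(2126986 - 1659567) = -122*148*152 + ((232 + 2*1415) + (27 + 9*209))/(2126986 - 1659567) = -18056*152 + ((232 + 2830) + (27 + 1881))/467419 = -2744512 + (3062 + 1908)*(1/467419) = -2744512 + 4970*(1/467419) = -2744512 + 4970/467419 = -1282837049558/467419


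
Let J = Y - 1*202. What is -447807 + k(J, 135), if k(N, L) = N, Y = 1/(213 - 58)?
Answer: -69441394/155 ≈ -4.4801e+5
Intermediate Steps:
Y = 1/155 ≈ 0.0064516
J = -31309/155 (J = 1/155 - 1*202 = 1/155 - 202 = -31309/155 ≈ -201.99)
-447807 + k(J, 135) = -447807 - 31309/155 = -69441394/155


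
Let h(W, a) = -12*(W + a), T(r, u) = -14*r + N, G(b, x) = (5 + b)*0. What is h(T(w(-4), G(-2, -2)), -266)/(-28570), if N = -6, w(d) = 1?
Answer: -1716/14285 ≈ -0.12013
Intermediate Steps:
G(b, x) = 0
T(r, u) = -6 - 14*r (T(r, u) = -14*r - 6 = -6 - 14*r)
h(W, a) = -12*W - 12*a
h(T(w(-4), G(-2, -2)), -266)/(-28570) = (-12*(-6 - 14*1) - 12*(-266))/(-28570) = (-12*(-6 - 14) + 3192)*(-1/28570) = (-12*(-20) + 3192)*(-1/28570) = (240 + 3192)*(-1/28570) = 3432*(-1/28570) = -1716/14285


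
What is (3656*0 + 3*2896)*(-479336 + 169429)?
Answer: -2692472016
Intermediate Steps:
(3656*0 + 3*2896)*(-479336 + 169429) = (0 + 8688)*(-309907) = 8688*(-309907) = -2692472016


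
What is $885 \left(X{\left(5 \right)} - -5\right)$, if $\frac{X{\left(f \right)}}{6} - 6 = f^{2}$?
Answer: $169035$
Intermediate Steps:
$X{\left(f \right)} = 36 + 6 f^{2}$
$885 \left(X{\left(5 \right)} - -5\right) = 885 \left(\left(36 + 6 \cdot 5^{2}\right) - -5\right) = 885 \left(\left(36 + 6 \cdot 25\right) + 5\right) = 885 \left(\left(36 + 150\right) + 5\right) = 885 \left(186 + 5\right) = 885 \cdot 191 = 169035$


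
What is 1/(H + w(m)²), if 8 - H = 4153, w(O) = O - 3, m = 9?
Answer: -1/4109 ≈ -0.00024337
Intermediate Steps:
w(O) = -3 + O
H = -4145 (H = 8 - 1*4153 = 8 - 4153 = -4145)
1/(H + w(m)²) = 1/(-4145 + (-3 + 9)²) = 1/(-4145 + 6²) = 1/(-4145 + 36) = 1/(-4109) = -1/4109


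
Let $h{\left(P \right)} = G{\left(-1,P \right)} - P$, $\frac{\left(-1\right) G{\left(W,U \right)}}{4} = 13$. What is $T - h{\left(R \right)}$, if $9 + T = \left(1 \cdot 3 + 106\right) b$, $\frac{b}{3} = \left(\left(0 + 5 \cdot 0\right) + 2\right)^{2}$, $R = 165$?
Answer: $1516$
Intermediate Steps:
$G{\left(W,U \right)} = -52$ ($G{\left(W,U \right)} = \left(-4\right) 13 = -52$)
$b = 12$ ($b = 3 \left(\left(0 + 5 \cdot 0\right) + 2\right)^{2} = 3 \left(\left(0 + 0\right) + 2\right)^{2} = 3 \left(0 + 2\right)^{2} = 3 \cdot 2^{2} = 3 \cdot 4 = 12$)
$h{\left(P \right)} = -52 - P$
$T = 1299$ ($T = -9 + \left(1 \cdot 3 + 106\right) 12 = -9 + \left(3 + 106\right) 12 = -9 + 109 \cdot 12 = -9 + 1308 = 1299$)
$T - h{\left(R \right)} = 1299 - \left(-52 - 165\right) = 1299 - -217 = 1299 + 217 = 1516$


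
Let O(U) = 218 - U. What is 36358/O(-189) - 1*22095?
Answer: -8956307/407 ≈ -22006.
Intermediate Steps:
36358/O(-189) - 1*22095 = 36358/(218 - 1*(-189)) - 1*22095 = 36358/(218 + 189) - 22095 = 36358/407 - 22095 = -8956307/407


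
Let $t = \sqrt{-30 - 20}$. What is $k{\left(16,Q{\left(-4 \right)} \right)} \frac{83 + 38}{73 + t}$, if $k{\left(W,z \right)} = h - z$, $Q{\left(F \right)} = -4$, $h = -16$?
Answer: $- \frac{3212}{163} + \frac{220 i \sqrt{2}}{163} \approx -19.706 + 1.9088 i$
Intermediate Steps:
$t = 5 i \sqrt{2}$ ($t = \sqrt{-50} = 5 i \sqrt{2} \approx 7.0711 i$)
$k{\left(W,z \right)} = -16 - z$
$k{\left(16,Q{\left(-4 \right)} \right)} \frac{83 + 38}{73 + t} = \left(-16 - -4\right) \frac{83 + 38}{73 + 5 i \sqrt{2}} = \left(-16 + 4\right) \frac{121}{73 + 5 i \sqrt{2}} = - 12 \frac{121}{73 + 5 i \sqrt{2}} = - \frac{1452}{73 + 5 i \sqrt{2}}$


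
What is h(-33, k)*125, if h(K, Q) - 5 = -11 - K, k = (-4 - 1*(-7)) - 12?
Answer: 3375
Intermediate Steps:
k = -9 (k = (-4 + 7) - 12 = 3 - 12 = -9)
h(K, Q) = -6 - K (h(K, Q) = 5 + (-11 - K) = -6 - K)
h(-33, k)*125 = (-6 - 1*(-33))*125 = (-6 + 33)*125 = 27*125 = 3375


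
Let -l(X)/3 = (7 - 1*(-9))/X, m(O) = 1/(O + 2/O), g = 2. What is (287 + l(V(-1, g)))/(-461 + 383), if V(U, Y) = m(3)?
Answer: -37/26 ≈ -1.4231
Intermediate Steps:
V(U, Y) = 3/11 (V(U, Y) = 3/(2 + 3²) = 3/(2 + 9) = 3/11)
l(X) = -48/X (l(X) = -3*(7 - 1*(-9))/X = -3*(7 + 9)/X = -48/X)
(287 + l(V(-1, g)))/(-461 + 383) = (287 - 48/3/11)/(-461 + 383) = (287 - 48*11/3)/(-78) = (287 - 176)*(-1/78) = 111*(-1/78) = -37/26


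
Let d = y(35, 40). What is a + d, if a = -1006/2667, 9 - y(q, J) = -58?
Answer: 177683/2667 ≈ 66.623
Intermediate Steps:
y(q, J) = 67 (y(q, J) = 9 - 1*(-58) = 9 + 58 = 67)
a = -1006/2667 (a = -1006*1/2667 = -1006/2667 ≈ -0.37720)
d = 67
a + d = -1006/2667 + 67 = 177683/2667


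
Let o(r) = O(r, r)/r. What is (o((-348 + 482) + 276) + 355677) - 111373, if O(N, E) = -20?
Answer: 10016462/41 ≈ 2.4430e+5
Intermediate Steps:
o(r) = -20/r
(o((-348 + 482) + 276) + 355677) - 111373 = (-20/((-348 + 482) + 276) + 355677) - 111373 = (-20/(134 + 276) + 355677) - 111373 = (-20/410 + 355677) - 111373 = (-20*1/410 + 355677) - 111373 = (-2/41 + 355677) - 111373 = 14582755/41 - 111373 = 10016462/41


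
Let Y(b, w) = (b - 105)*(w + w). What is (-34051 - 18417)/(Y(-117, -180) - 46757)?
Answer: -4036/2551 ≈ -1.5821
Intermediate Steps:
Y(b, w) = 2*w*(-105 + b) (Y(b, w) = (-105 + b)*(2*w) = 2*w*(-105 + b))
(-34051 - 18417)/(Y(-117, -180) - 46757) = (-34051 - 18417)/(2*(-180)*(-105 - 117) - 46757) = -52468/(2*(-180)*(-222) - 46757) = -52468/(79920 - 46757) = -52468/33163 = -52468*1/33163 = -4036/2551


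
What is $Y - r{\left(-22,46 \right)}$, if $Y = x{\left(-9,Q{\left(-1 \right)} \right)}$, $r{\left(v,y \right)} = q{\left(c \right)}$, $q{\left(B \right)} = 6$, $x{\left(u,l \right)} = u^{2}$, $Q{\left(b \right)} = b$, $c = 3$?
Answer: $75$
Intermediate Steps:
$r{\left(v,y \right)} = 6$
$Y = 81$ ($Y = \left(-9\right)^{2} = 81$)
$Y - r{\left(-22,46 \right)} = 81 - 6 = 75$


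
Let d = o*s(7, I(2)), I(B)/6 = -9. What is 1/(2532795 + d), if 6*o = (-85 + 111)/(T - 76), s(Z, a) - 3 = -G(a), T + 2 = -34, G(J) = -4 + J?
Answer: 336/851018327 ≈ 3.9482e-7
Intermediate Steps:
I(B) = -54 (I(B) = 6*(-9) = -54)
T = -36 (T = -2 - 34 = -36)
s(Z, a) = 7 - a (s(Z, a) = 3 - (-4 + a) = 3 + (4 - a) = 7 - a)
o = -13/336 (o = ((-85 + 111)/(-36 - 76))/6 = (26/(-112))/6 = (26*(-1/112))/6 = (⅙)*(-13/56) = -13/336 ≈ -0.038690)
d = -793/336 (d = -13*(7 - 1*(-54))/336 = -13*(7 + 54)/336 = -13/336*61 = -793/336 ≈ -2.3601)
1/(2532795 + d) = 1/(2532795 - 793/336) = 1/(851018327/336) = 336/851018327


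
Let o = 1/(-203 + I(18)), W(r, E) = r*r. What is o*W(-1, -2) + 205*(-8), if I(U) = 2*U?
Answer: -273881/167 ≈ -1640.0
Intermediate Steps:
W(r, E) = r²
o = -1/167 (o = 1/(-203 + 2*18) = 1/(-203 + 36) = 1/(-167) = -1/167 ≈ -0.0059880)
o*W(-1, -2) + 205*(-8) = -1/167*(-1)² + 205*(-8) = -1/167*1 - 1640 = -1/167 - 1640 = -273881/167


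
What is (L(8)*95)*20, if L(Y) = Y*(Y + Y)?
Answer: 243200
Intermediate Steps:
L(Y) = 2*Y² (L(Y) = Y*(2*Y) = 2*Y²)
(L(8)*95)*20 = ((2*8²)*95)*20 = ((2*64)*95)*20 = (128*95)*20 = 12160*20 = 243200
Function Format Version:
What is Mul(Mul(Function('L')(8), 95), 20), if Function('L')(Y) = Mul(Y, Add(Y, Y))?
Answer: 243200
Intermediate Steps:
Function('L')(Y) = Mul(2, Pow(Y, 2)) (Function('L')(Y) = Mul(Y, Mul(2, Y)) = Mul(2, Pow(Y, 2)))
Mul(Mul(Function('L')(8), 95), 20) = Mul(Mul(Mul(2, Pow(8, 2)), 95), 20) = Mul(Mul(Mul(2, 64), 95), 20) = Mul(Mul(128, 95), 20) = Mul(12160, 20) = 243200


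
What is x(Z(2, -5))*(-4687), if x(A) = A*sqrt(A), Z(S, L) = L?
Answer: 23435*I*sqrt(5) ≈ 52402.0*I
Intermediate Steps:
x(A) = A**(3/2)
x(Z(2, -5))*(-4687) = (-5)**(3/2)*(-4687) = -5*I*sqrt(5)*(-4687) = 23435*I*sqrt(5)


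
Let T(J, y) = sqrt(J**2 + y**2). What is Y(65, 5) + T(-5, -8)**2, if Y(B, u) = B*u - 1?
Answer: 413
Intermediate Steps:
Y(B, u) = -1 + B*u
Y(65, 5) + T(-5, -8)**2 = (-1 + 65*5) + (sqrt((-5)**2 + (-8)**2))**2 = (-1 + 325) + (sqrt(25 + 64))**2 = 324 + (sqrt(89))**2 = 324 + 89 = 413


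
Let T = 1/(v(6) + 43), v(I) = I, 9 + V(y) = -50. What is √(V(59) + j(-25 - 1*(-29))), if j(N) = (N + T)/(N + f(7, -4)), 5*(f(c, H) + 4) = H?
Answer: I*√12549/14 ≈ 8.0016*I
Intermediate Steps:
V(y) = -59 (V(y) = -9 - 50 = -59)
f(c, H) = -4 + H/5
T = 1/49 (T = 1/(6 + 43) = 1/49 ≈ 0.020408)
j(N) = (1/49 + N)/(-24/5 + N) (j(N) = (N + 1/49)/(N + (-4 + (⅕)*(-4))) = (1/49 + N)/(N + (-4 - ⅘)) = (1/49 + N)/(N - 24/5) = (1/49 + N)/(-24/5 + N))
√(V(59) + j(-25 - 1*(-29))) = √(-59 + 5*(1 + 49*(-25 - 1*(-29)))/(49*(-24 + 5*(-25 - 1*(-29))))) = √(-59 + 5*(1 + 49*(-25 + 29))/(49*(-24 + 5*(-25 + 29)))) = √(-59 + 5*(1 + 49*4)/(49*(-24 + 5*4))) = √(-59 + 5*(1 + 196)/(49*(-24 + 20))) = √(-59 + (5/49)*197/(-4)) = √(-59 + (5/49)*(-¼)*197) = √(-59 - 985/196) = √(-12549/196) = I*√12549/14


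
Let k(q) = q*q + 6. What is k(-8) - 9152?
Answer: -9082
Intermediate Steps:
k(q) = 6 + q² (k(q) = q² + 6 = 6 + q²)
k(-8) - 9152 = (6 + (-8)²) - 9152 = (6 + 64) - 9152 = 70 - 9152 = -9082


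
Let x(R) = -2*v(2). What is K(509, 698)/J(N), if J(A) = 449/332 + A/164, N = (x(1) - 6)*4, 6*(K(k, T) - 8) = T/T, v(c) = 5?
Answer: 47642/5613 ≈ 8.4878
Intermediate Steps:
x(R) = -10 (x(R) = -2*5 = -10)
K(k, T) = 49/6 (K(k, T) = 8 + (T/T)/6 = 8 + (⅙)*1 = 8 + ⅙ = 49/6)
N = -64 (N = (-10 - 6)*4 = -16*4 = -64)
J(A) = 449/332 + A/164 (J(A) = 449*(1/332) + A*(1/164) = 449/332 + A/164)
K(509, 698)/J(N) = 49/(6*(449/332 + (1/164)*(-64))) = 49/(6*(449/332 - 16/41)) = 49/(6*(13097/13612)) = (49/6)*(13612/13097) = 47642/5613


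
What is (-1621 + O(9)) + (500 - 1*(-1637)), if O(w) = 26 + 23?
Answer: 565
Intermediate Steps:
O(w) = 49
(-1621 + O(9)) + (500 - 1*(-1637)) = (-1621 + 49) + (500 - 1*(-1637)) = -1572 + (500 + 1637) = -1572 + 2137 = 565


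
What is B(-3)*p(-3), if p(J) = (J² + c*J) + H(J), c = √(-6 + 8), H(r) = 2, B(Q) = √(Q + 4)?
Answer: 11 - 3*√2 ≈ 6.7574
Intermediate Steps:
B(Q) = √(4 + Q)
c = √2 ≈ 1.4142
p(J) = 2 + J² + J*√2 (p(J) = (J² + √2*J) + 2 = (J² + J*√2) + 2 = 2 + J² + J*√2)
B(-3)*p(-3) = √(4 - 3)*(2 + (-3)² - 3*√2) = √1*(2 + 9 - 3*√2) = 1*(11 - 3*√2) = 11 - 3*√2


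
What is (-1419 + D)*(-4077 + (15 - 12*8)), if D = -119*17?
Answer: 14311836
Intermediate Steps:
D = -2023
(-1419 + D)*(-4077 + (15 - 12*8)) = (-1419 - 2023)*(-4077 + (15 - 12*8)) = -3442*(-4077 + (15 - 96)) = -3442*(-4077 - 81) = -3442*(-4158) = 14311836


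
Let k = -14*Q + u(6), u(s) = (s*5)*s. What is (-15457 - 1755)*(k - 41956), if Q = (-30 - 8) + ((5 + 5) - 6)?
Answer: 710855600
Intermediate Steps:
Q = -34 (Q = -38 + (10 - 6) = -38 + 4 = -34)
u(s) = 5*s² (u(s) = (5*s)*s = 5*s²)
k = 656 (k = -14*(-34) + 5*6² = 476 + 5*36 = 476 + 180 = 656)
(-15457 - 1755)*(k - 41956) = (-15457 - 1755)*(656 - 41956) = -17212*(-41300) = 710855600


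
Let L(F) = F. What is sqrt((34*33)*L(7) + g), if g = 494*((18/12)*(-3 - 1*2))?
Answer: 3*sqrt(461) ≈ 64.413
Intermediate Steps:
g = -3705 (g = 494*((18*(1/12))*(-3 - 2)) = 494*((3/2)*(-5)) = 494*(-15/2) = -3705)
sqrt((34*33)*L(7) + g) = sqrt((34*33)*7 - 3705) = sqrt(1122*7 - 3705) = sqrt(7854 - 3705) = sqrt(4149) = 3*sqrt(461)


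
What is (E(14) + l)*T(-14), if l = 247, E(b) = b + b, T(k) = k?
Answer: -3850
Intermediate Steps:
E(b) = 2*b
(E(14) + l)*T(-14) = (2*14 + 247)*(-14) = (28 + 247)*(-14) = 275*(-14) = -3850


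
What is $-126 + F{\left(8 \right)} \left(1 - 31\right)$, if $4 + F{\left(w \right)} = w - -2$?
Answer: $-306$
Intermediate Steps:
$F{\left(w \right)} = -2 + w$ ($F{\left(w \right)} = -4 + \left(w - -2\right) = -4 + \left(w + 2\right) = -4 + \left(2 + w\right) = -2 + w$)
$-126 + F{\left(8 \right)} \left(1 - 31\right) = -126 + \left(-2 + 8\right) \left(1 - 31\right) = -126 + 6 \left(1 - 31\right) = -126 + 6 \left(-30\right) = -126 - 180 = -306$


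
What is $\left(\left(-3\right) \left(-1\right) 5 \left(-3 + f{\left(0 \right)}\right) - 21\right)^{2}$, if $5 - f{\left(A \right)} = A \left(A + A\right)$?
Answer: $81$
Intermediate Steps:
$f{\left(A \right)} = 5 - 2 A^{2}$ ($f{\left(A \right)} = 5 - A \left(A + A\right) = 5 - A 2 A = 5 - 2 A^{2}$)
$\left(\left(-3\right) \left(-1\right) 5 \left(-3 + f{\left(0 \right)}\right) - 21\right)^{2} = \left(\left(-3\right) \left(-1\right) 5 \left(-3 + \left(5 - 2 \cdot 0^{2}\right)\right) - 21\right)^{2} = \left(3 \cdot 5 \left(-3 + \left(5 - 0\right)\right) - 21\right)^{2} = \left(3 \cdot 5 \left(-3 + \left(5 + 0\right)\right) - 21\right)^{2} = \left(3 \cdot 5 \left(-3 + 5\right) - 21\right)^{2} = \left(3 \cdot 5 \cdot 2 - 21\right)^{2} = \left(3 \cdot 10 - 21\right)^{2} = \left(30 - 21\right)^{2} = 9^{2} = 81$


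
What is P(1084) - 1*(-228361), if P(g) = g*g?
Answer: 1403417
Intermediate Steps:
P(g) = g**2
P(1084) - 1*(-228361) = 1084**2 - 1*(-228361) = 1175056 + 228361 = 1403417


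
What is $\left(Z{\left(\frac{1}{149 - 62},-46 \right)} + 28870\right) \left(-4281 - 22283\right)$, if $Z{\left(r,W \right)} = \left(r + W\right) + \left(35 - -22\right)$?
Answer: $- \frac{2301585568}{3} \approx -7.672 \cdot 10^{8}$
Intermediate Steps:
$Z{\left(r,W \right)} = 57 + W + r$ ($Z{\left(r,W \right)} = \left(W + r\right) + \left(35 + 22\right) = \left(W + r\right) + 57 = 57 + W + r$)
$\left(Z{\left(\frac{1}{149 - 62},-46 \right)} + 28870\right) \left(-4281 - 22283\right) = \left(\left(57 - 46 + \frac{1}{149 - 62}\right) + 28870\right) \left(-4281 - 22283\right) = \left(\left(57 - 46 + \frac{1}{87}\right) + 28870\right) \left(-26564\right) = \left(\frac{958}{87} + 28870\right) \left(-26564\right) = \frac{2512648}{87} \left(-26564\right) = - \frac{2301585568}{3}$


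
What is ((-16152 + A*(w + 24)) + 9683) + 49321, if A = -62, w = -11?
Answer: 42046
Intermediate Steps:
((-16152 + A*(w + 24)) + 9683) + 49321 = ((-16152 - 62*(-11 + 24)) + 9683) + 49321 = ((-16152 - 62*13) + 9683) + 49321 = ((-16152 - 806) + 9683) + 49321 = (-16958 + 9683) + 49321 = -7275 + 49321 = 42046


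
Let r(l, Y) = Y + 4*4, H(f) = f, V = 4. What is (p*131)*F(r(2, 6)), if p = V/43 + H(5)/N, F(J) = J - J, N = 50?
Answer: 0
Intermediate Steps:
r(l, Y) = 16 + Y (r(l, Y) = Y + 16 = 16 + Y)
F(J) = 0
p = 83/430 (p = 4/43 + 5/50 = 4*(1/43) + 5*(1/50) = 4/43 + 1/10 = 83/430 ≈ 0.19302)
(p*131)*F(r(2, 6)) = ((83/430)*131)*0 = (10873/430)*0 = 0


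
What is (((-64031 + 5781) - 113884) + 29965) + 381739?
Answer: 239570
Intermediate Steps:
(((-64031 + 5781) - 113884) + 29965) + 381739 = ((-58250 - 113884) + 29965) + 381739 = (-172134 + 29965) + 381739 = -142169 + 381739 = 239570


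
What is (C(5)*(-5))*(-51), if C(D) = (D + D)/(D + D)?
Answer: 255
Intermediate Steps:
C(D) = 1 (C(D) = (2*D)/((2*D)) = (2*D)*(1/(2*D)) = 1)
(C(5)*(-5))*(-51) = (1*(-5))*(-51) = -5*(-51) = 255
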